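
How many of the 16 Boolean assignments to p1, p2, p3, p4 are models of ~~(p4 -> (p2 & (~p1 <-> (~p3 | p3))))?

10

Initial set: {T ~~(p4 -> (p2 & (~p1 <-> (~p3 | p3))))}.
T ~~(p4 -> (p2 & (~p1 <-> (~p3 | p3)))): drop double negation, giving T (p4 -> (p2 & (~p1 <-> (~p3 | p3)))).
T (p4 -> (p2 & (~p1 <-> (~p3 | p3)))): β-rule — branch into F p4  //  T (p2 & (~p1 <-> (~p3 | p3))).
  branch 1 (add F p4):
    ○ open, literals {p4=0}.
  branch 2 (add T (p2 & (~p1 <-> (~p3 | p3)))):
    T (p2 & (~p1 <-> (~p3 | p3))): α-rule — add T p2, T (~p1 <-> (~p3 | p3)).
    T (~p1 <-> (~p3 | p3)): β-rule — branch into T ~p1, T (~p3 | p3)  //  F ~p1, F (~p3 | p3).
      branch 2.1 (add T ~p1, T (~p3 | p3)):
        T (~p3 | p3): β-rule — branch into T ~p3  //  T p3.
          branch 2.1.1 (add T ~p3):
            ○ open, literals {p1=0, p2=1, p3=0}.
          branch 2.1.2 (add T p3):
            ○ open, literals {p1=0, p2=1, p3=1}.
      branch 2.2 (add F ~p1, F (~p3 | p3)):
        F (~p3 | p3): α-rule — add F ~p3, F p3.
        × closes — contains both p3 and ~p3.
1 branch closed, 3 open.
Each open branch fixes some atoms; the unmentioned ones are free. Counting distinct full assignments: branch {p4=0} (p1, p2, p3) contributes 8 new; branch {p1=0, p2=1, p3=0} (p4) contributes 1 new; branch {p1=0, p2=1, p3=1} (p4) contributes 1 new. Total: 10.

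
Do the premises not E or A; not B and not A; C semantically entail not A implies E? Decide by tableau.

Initial set: {(not E or A); (not B and not A); C; not (not A implies E)}.
(not B and not A): α-rule — add not B, not A.
not (not A implies E): α-rule — add not A, not E.
(not E or A): β-rule — branch into not E  //  A.
  branch 1 (add not E):
    ○ open, literals {A=0, B=0, C=1, E=0}.
  branch 2 (add A):
    × closes — contains both A and not A.
1 branch closed, 1 open.
An open branch gives a countermodel: A=0, B=0, C=1, E=0 (unmentioned atoms arbitrary); the premises hold there but the conclusion fails.

No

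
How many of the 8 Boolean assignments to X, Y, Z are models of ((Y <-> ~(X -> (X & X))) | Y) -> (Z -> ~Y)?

6

Initial set: {(((Y <-> ~(X -> (X & X))) | Y) -> (Z -> ~Y))}.
(((Y <-> ~(X -> (X & X))) | Y) -> (Z -> ~Y)): β-rule — branch into ~((Y <-> ~(X -> (X & X))) | Y)  //  (Z -> ~Y).
  branch 1 (add ~((Y <-> ~(X -> (X & X))) | Y)):
    ~((Y <-> ~(X -> (X & X))) | Y): α-rule — add ~(Y <-> ~(X -> (X & X))), ~Y.
    ~(Y <-> ~(X -> (X & X))): β-rule — branch into Y, ~~(X -> (X & X))  //  ~Y, ~(X -> (X & X)).
      branch 1.1 (add Y, ~~(X -> (X & X))):
        × closes — contains both Y and ~Y.
      branch 1.2 (add ~Y, ~(X -> (X & X))):
        ~(X -> (X & X)): α-rule — add X, ~(X & X).
        ~(X & X): β-rule — branch into ~X  //  ~X.
          branch 1.2.1 (add ~X):
            × closes — contains both X and ~X.
          branch 1.2.2 (add ~X):
            × closes — contains both X and ~X.
  branch 2 (add (Z -> ~Y)):
    (Z -> ~Y): β-rule — branch into ~Z  //  ~Y.
      branch 2.1 (add ~Z):
        ○ open, literals {Z=F}.
      branch 2.2 (add ~Y):
        ○ open, literals {Y=F}.
3 branches closed, 2 open.
Each open branch fixes some atoms; the unmentioned ones are free. Counting distinct full assignments: branch {Z=F} (X, Y) contributes 4 new; branch {Y=F} (X, Z) contributes 2 new. Total: 6.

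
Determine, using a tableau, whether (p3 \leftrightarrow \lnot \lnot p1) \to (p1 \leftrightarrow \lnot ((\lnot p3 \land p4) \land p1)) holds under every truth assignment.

Assume the negation and expand:
Initial set: {\lnot ((p3 \leftrightarrow \lnot \lnot p1) \to (p1 \leftrightarrow \lnot ((\lnot p3 \land p4) \land p1)))}.
\lnot ((p3 \leftrightarrow \lnot \lnot p1) \to (p1 \leftrightarrow \lnot ((\lnot p3 \land p4) \land p1))): α-rule — add (p3 \leftrightarrow \lnot \lnot p1), \lnot (p1 \leftrightarrow \lnot ((\lnot p3 \land p4) \land p1)).
(p3 \leftrightarrow \lnot \lnot p1): β-rule — branch into p3, \lnot \lnot p1  //  \lnot p3, \lnot \lnot \lnot p1.
  branch 1 (add p3, \lnot \lnot p1):
    \lnot \lnot p1: drop double negation, giving p1.
    \lnot (p1 \leftrightarrow \lnot ((\lnot p3 \land p4) \land p1)): β-rule — branch into p1, \lnot \lnot ((\lnot p3 \land p4) \land p1)  //  \lnot p1, \lnot ((\lnot p3 \land p4) \land p1).
      branch 1.1 (add p1, \lnot \lnot ((\lnot p3 \land p4) \land p1)):
        \lnot \lnot ((\lnot p3 \land p4) \land p1): α-rule — add (\lnot p3 \land p4), p1.
        (\lnot p3 \land p4): α-rule — add \lnot p3, p4.
        × closes — contains both p3 and \lnot p3.
      branch 1.2 (add \lnot p1, \lnot ((\lnot p3 \land p4) \land p1)):
        × closes — contains both p1 and \lnot p1.
  branch 2 (add \lnot p3, \lnot \lnot \lnot p1):
    \lnot \lnot \lnot p1: drop double negation, giving \lnot p1.
    \lnot (p1 \leftrightarrow \lnot ((\lnot p3 \land p4) \land p1)): β-rule — branch into p1, \lnot \lnot ((\lnot p3 \land p4) \land p1)  //  \lnot p1, \lnot ((\lnot p3 \land p4) \land p1).
      branch 2.1 (add p1, \lnot \lnot ((\lnot p3 \land p4) \land p1)):
        × closes — contains both p1 and \lnot p1.
      branch 2.2 (add \lnot p1, \lnot ((\lnot p3 \land p4) \land p1)):
        \lnot ((\lnot p3 \land p4) \land p1): β-rule — branch into \lnot (\lnot p3 \land p4)  //  \lnot p1.
          branch 2.2.1 (add \lnot (\lnot p3 \land p4)):
            \lnot (\lnot p3 \land p4): β-rule — branch into \lnot \lnot p3  //  \lnot p4.
              branch 2.2.1.1 (add \lnot \lnot p3):
                × closes — contains both p3 and \lnot p3.
              branch 2.2.1.2 (add \lnot p4):
                ○ open, literals {p1=false, p3=false, p4=false}.
          branch 2.2.2 (add \lnot p1):
            ○ open, literals {p1=false, p3=false}.
4 branches closed, 2 open.
An open branch gives a countermodel: p1=false, p3=false, p4=false (unmentioned atoms arbitrary); under it the original formula is false.

Not valid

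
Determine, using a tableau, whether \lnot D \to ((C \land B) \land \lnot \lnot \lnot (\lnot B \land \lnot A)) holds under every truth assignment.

Not valid

Assume the negation and expand:
Initial set: {\lnot (\lnot D \to ((C \land B) \land \lnot \lnot \lnot (\lnot B \land \lnot A)))}.
\lnot (\lnot D \to ((C \land B) \land \lnot \lnot \lnot (\lnot B \land \lnot A))): α-rule — add \lnot D, \lnot ((C \land B) \land \lnot \lnot \lnot (\lnot B \land \lnot A)).
\lnot ((C \land B) \land \lnot \lnot \lnot (\lnot B \land \lnot A)): β-rule — branch into \lnot (C \land B)  //  \lnot \lnot \lnot \lnot (\lnot B \land \lnot A).
  branch 1 (add \lnot (C \land B)):
    \lnot (C \land B): β-rule — branch into \lnot C  //  \lnot B.
      branch 1.1 (add \lnot C):
        ○ open, literals {C=false, D=false}.
      branch 1.2 (add \lnot B):
        ○ open, literals {B=false, D=false}.
  branch 2 (add \lnot \lnot \lnot \lnot (\lnot B \land \lnot A)):
    \lnot \lnot \lnot \lnot (\lnot B \land \lnot A): drop double negation, giving \lnot \lnot (\lnot B \land \lnot A).
    \lnot \lnot (\lnot B \land \lnot A): α-rule — add \lnot B, \lnot A.
    ○ open, literals {A=false, B=false, D=false}.
0 branches closed, 3 open.
An open branch gives a countermodel: C=false, D=false (unmentioned atoms arbitrary); under it the original formula is false.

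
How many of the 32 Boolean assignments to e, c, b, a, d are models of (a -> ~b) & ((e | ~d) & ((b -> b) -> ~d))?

Initial set: {((a -> ~b) & ((e | ~d) & ((b -> b) -> ~d)))}.
((a -> ~b) & ((e | ~d) & ((b -> b) -> ~d))): α-rule — add (a -> ~b), ((e | ~d) & ((b -> b) -> ~d)).
((e | ~d) & ((b -> b) -> ~d)): α-rule — add (e | ~d), ((b -> b) -> ~d).
(a -> ~b): β-rule — branch into ~a  //  ~b.
  branch 1 (add ~a):
    (e | ~d): β-rule — branch into e  //  ~d.
      branch 1.1 (add e):
        ((b -> b) -> ~d): β-rule — branch into ~(b -> b)  //  ~d.
          branch 1.1.1 (add ~(b -> b)):
            ~(b -> b): α-rule — add b, ~b.
            × closes — contains both b and ~b.
          branch 1.1.2 (add ~d):
            ○ open, literals {a=0, d=0, e=1}.
      branch 1.2 (add ~d):
        ((b -> b) -> ~d): β-rule — branch into ~(b -> b)  //  ~d.
          branch 1.2.1 (add ~(b -> b)):
            ~(b -> b): α-rule — add b, ~b.
            × closes — contains both b and ~b.
          branch 1.2.2 (add ~d):
            ○ open, literals {a=0, d=0}.
  branch 2 (add ~b):
    (e | ~d): β-rule — branch into e  //  ~d.
      branch 2.1 (add e):
        ((b -> b) -> ~d): β-rule — branch into ~(b -> b)  //  ~d.
          branch 2.1.1 (add ~(b -> b)):
            ~(b -> b): α-rule — add b, ~b.
            × closes — contains both b and ~b.
          branch 2.1.2 (add ~d):
            ○ open, literals {b=0, d=0, e=1}.
      branch 2.2 (add ~d):
        ((b -> b) -> ~d): β-rule — branch into ~(b -> b)  //  ~d.
          branch 2.2.1 (add ~(b -> b)):
            ~(b -> b): α-rule — add b, ~b.
            × closes — contains both b and ~b.
          branch 2.2.2 (add ~d):
            ○ open, literals {b=0, d=0}.
4 branches closed, 4 open.
Each open branch fixes some atoms; the unmentioned ones are free. Counting distinct full assignments: branch {a=0, d=0, e=1} (c, b) contributes 4 new; branch {a=0, d=0} (e, c, b) contributes 4 new; branch {b=0, d=0, e=1} (c, a) contributes 2 new; branch {b=0, d=0} (e, c, a) contributes 2 new. Total: 12.

12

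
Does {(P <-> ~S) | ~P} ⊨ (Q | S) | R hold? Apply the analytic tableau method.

Initial set: {((P <-> ~S) | ~P); ~((Q | S) | R)}.
~((Q | S) | R): α-rule — add ~(Q | S), ~R.
~(Q | S): α-rule — add ~Q, ~S.
((P <-> ~S) | ~P): β-rule — branch into (P <-> ~S)  //  ~P.
  branch 1 (add (P <-> ~S)):
    (P <-> ~S): β-rule — branch into P, ~S  //  ~P, ~~S.
      branch 1.1 (add P, ~S):
        ○ open, literals {P=1, Q=0, R=0, S=0}.
      branch 1.2 (add ~P, ~~S):
        × closes — contains both S and ~S.
  branch 2 (add ~P):
    ○ open, literals {P=0, Q=0, R=0, S=0}.
1 branch closed, 2 open.
An open branch gives a countermodel: P=1, Q=0, R=0, S=0 (unmentioned atoms arbitrary); the premises hold there but the conclusion fails.

No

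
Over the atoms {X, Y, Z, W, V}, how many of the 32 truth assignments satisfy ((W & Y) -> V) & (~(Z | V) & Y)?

Initial set: {(((W & Y) -> V) & (~(Z | V) & Y))}.
(((W & Y) -> V) & (~(Z | V) & Y)): α-rule — add ((W & Y) -> V), (~(Z | V) & Y).
(~(Z | V) & Y): α-rule — add ~(Z | V), Y.
~(Z | V): α-rule — add ~Z, ~V.
((W & Y) -> V): β-rule — branch into ~(W & Y)  //  V.
  branch 1 (add ~(W & Y)):
    ~(W & Y): β-rule — branch into ~W  //  ~Y.
      branch 1.1 (add ~W):
        ○ open, literals {V=0, W=0, Y=1, Z=0}.
      branch 1.2 (add ~Y):
        × closes — contains both Y and ~Y.
  branch 2 (add V):
    × closes — contains both V and ~V.
2 branches closed, 1 open.
Each open branch fixes some atoms; the unmentioned ones are free. Counting distinct full assignments: branch {V=0, W=0, Y=1, Z=0} (X) contributes 2 new. Total: 2.

2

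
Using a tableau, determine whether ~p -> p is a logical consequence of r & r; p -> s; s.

Initial set: {(r & r); (p -> s); s; ~(~p -> p)}.
(r & r): α-rule — add r, r.
~(~p -> p): α-rule — add ~p, ~p.
(p -> s): β-rule — branch into ~p  //  s.
  branch 1 (add ~p):
    ○ open, literals {p=false, r=true, s=true}.
  branch 2 (add s):
    ○ open, literals {p=false, r=true, s=true}.
0 branches closed, 2 open.
An open branch gives a countermodel: p=false, r=true, s=true (unmentioned atoms arbitrary); the premises hold there but the conclusion fails.

No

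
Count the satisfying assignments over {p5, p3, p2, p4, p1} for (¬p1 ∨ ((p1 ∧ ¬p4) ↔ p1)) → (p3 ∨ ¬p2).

Initial set: {((¬p1 ∨ ((p1 ∧ ¬p4) ↔ p1)) → (p3 ∨ ¬p2))}.
((¬p1 ∨ ((p1 ∧ ¬p4) ↔ p1)) → (p3 ∨ ¬p2)): β-rule — branch into ¬(¬p1 ∨ ((p1 ∧ ¬p4) ↔ p1))  //  (p3 ∨ ¬p2).
  branch 1 (add ¬(¬p1 ∨ ((p1 ∧ ¬p4) ↔ p1))):
    ¬(¬p1 ∨ ((p1 ∧ ¬p4) ↔ p1)): α-rule — add ¬¬p1, ¬((p1 ∧ ¬p4) ↔ p1).
    ¬((p1 ∧ ¬p4) ↔ p1): β-rule — branch into (p1 ∧ ¬p4), ¬p1  //  ¬(p1 ∧ ¬p4), p1.
      branch 1.1 (add (p1 ∧ ¬p4), ¬p1):
        × closes — contains both p1 and ¬p1.
      branch 1.2 (add ¬(p1 ∧ ¬p4), p1):
        ¬(p1 ∧ ¬p4): β-rule — branch into ¬p1  //  ¬¬p4.
          branch 1.2.1 (add ¬p1):
            × closes — contains both p1 and ¬p1.
          branch 1.2.2 (add ¬¬p4):
            ○ open, literals {p1=T, p4=T}.
  branch 2 (add (p3 ∨ ¬p2)):
    (p3 ∨ ¬p2): β-rule — branch into p3  //  ¬p2.
      branch 2.1 (add p3):
        ○ open, literals {p3=T}.
      branch 2.2 (add ¬p2):
        ○ open, literals {p2=F}.
2 branches closed, 3 open.
Each open branch fixes some atoms; the unmentioned ones are free. Counting distinct full assignments: branch {p1=T, p4=T} (p5, p3, p2) contributes 8 new; branch {p3=T} (p5, p2, p4, p1) contributes 12 new; branch {p2=F} (p5, p3, p4, p1) contributes 6 new. Total: 26.

26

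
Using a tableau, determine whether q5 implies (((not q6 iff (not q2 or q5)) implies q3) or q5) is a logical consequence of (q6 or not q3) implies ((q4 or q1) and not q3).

Yes

Initial set: {((q6 or not q3) implies ((q4 or q1) and not q3)); not (q5 implies (((not q6 iff (not q2 or q5)) implies q3) or q5))}.
not (q5 implies (((not q6 iff (not q2 or q5)) implies q3) or q5)): α-rule — add q5, not (((not q6 iff (not q2 or q5)) implies q3) or q5).
not (((not q6 iff (not q2 or q5)) implies q3) or q5): α-rule — add not ((not q6 iff (not q2 or q5)) implies q3), not q5.
× closes — contains both q5 and not q5.
All 1 branch closes.
Every branch closed, so the premises entail the conclusion.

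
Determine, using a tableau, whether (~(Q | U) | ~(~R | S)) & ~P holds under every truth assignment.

Not valid

Assume the negation and expand:
Initial set: {~((~(Q | U) | ~(~R | S)) & ~P)}.
~((~(Q | U) | ~(~R | S)) & ~P): β-rule — branch into ~(~(Q | U) | ~(~R | S))  //  ~~P.
  branch 1 (add ~(~(Q | U) | ~(~R | S))):
    ~(~(Q | U) | ~(~R | S)): α-rule — add ~~(Q | U), ~~(~R | S).
    ~~(Q | U): β-rule — branch into Q  //  U.
      branch 1.1 (add Q):
        ~~(~R | S): β-rule — branch into ~R  //  S.
          branch 1.1.1 (add ~R):
            ○ open, literals {Q=true, R=false}.
          branch 1.1.2 (add S):
            ○ open, literals {Q=true, S=true}.
      branch 1.2 (add U):
        ~~(~R | S): β-rule — branch into ~R  //  S.
          branch 1.2.1 (add ~R):
            ○ open, literals {R=false, U=true}.
          branch 1.2.2 (add S):
            ○ open, literals {S=true, U=true}.
  branch 2 (add ~~P):
    ○ open, literals {P=true}.
0 branches closed, 5 open.
An open branch gives a countermodel: Q=true, R=false (unmentioned atoms arbitrary); under it the original formula is false.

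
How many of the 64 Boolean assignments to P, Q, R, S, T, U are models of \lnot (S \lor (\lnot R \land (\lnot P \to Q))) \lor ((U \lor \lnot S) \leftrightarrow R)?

Initial set: {(\lnot (S \lor (\lnot R \land (\lnot P \to Q))) \lor ((U \lor \lnot S) \leftrightarrow R))}.
(\lnot (S \lor (\lnot R \land (\lnot P \to Q))) \lor ((U \lor \lnot S) \leftrightarrow R)): β-rule — branch into \lnot (S \lor (\lnot R \land (\lnot P \to Q)))  //  ((U \lor \lnot S) \leftrightarrow R).
  branch 1 (add \lnot (S \lor (\lnot R \land (\lnot P \to Q)))):
    \lnot (S \lor (\lnot R \land (\lnot P \to Q))): α-rule — add \lnot S, \lnot (\lnot R \land (\lnot P \to Q)).
    \lnot (\lnot R \land (\lnot P \to Q)): β-rule — branch into \lnot \lnot R  //  \lnot (\lnot P \to Q).
      branch 1.1 (add \lnot \lnot R):
        ○ open, literals {R=1, S=0}.
      branch 1.2 (add \lnot (\lnot P \to Q)):
        \lnot (\lnot P \to Q): α-rule — add \lnot P, \lnot Q.
        ○ open, literals {P=0, Q=0, S=0}.
  branch 2 (add ((U \lor \lnot S) \leftrightarrow R)):
    ((U \lor \lnot S) \leftrightarrow R): β-rule — branch into (U \lor \lnot S), R  //  \lnot (U \lor \lnot S), \lnot R.
      branch 2.1 (add (U \lor \lnot S), R):
        (U \lor \lnot S): β-rule — branch into U  //  \lnot S.
          branch 2.1.1 (add U):
            ○ open, literals {R=1, U=1}.
          branch 2.1.2 (add \lnot S):
            ○ open, literals {R=1, S=0}.
      branch 2.2 (add \lnot (U \lor \lnot S), \lnot R):
        \lnot (U \lor \lnot S): α-rule — add \lnot U, \lnot \lnot S.
        ○ open, literals {R=0, S=1, U=0}.
0 branches closed, 5 open.
Each open branch fixes some atoms; the unmentioned ones are free. Counting distinct full assignments: branch {R=1, S=0} (P, Q, T, U) contributes 16 new; branch {P=0, Q=0, S=0} (R, T, U) contributes 4 new; branch {R=1, U=1} (P, Q, S, T) contributes 8 new; branch {R=1, S=0} (P, Q, T, U) contributes 0 new; branch {R=0, S=1, U=0} (P, Q, T) contributes 8 new. Total: 36.

36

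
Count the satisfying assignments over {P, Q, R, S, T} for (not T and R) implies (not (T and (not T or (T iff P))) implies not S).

Initial set: {((not T and R) implies (not (T and (not T or (T iff P))) implies not S))}.
((not T and R) implies (not (T and (not T or (T iff P))) implies not S)): β-rule — branch into not (not T and R)  //  (not (T and (not T or (T iff P))) implies not S).
  branch 1 (add not (not T and R)):
    not (not T and R): β-rule — branch into not not T  //  not R.
      branch 1.1 (add not not T):
        ○ open, literals {T=T}.
      branch 1.2 (add not R):
        ○ open, literals {R=F}.
  branch 2 (add (not (T and (not T or (T iff P))) implies not S)):
    (not (T and (not T or (T iff P))) implies not S): β-rule — branch into not not (T and (not T or (T iff P)))  //  not S.
      branch 2.1 (add not not (T and (not T or (T iff P)))):
        not not (T and (not T or (T iff P))): α-rule — add T, (not T or (T iff P)).
        (not T or (T iff P)): β-rule — branch into not T  //  (T iff P).
          branch 2.1.1 (add not T):
            × closes — contains both T and not T.
          branch 2.1.2 (add (T iff P)):
            (T iff P): β-rule — branch into T, P  //  not T, not P.
              branch 2.1.2.1 (add T, P):
                ○ open, literals {P=T, T=T}.
              branch 2.1.2.2 (add not T, not P):
                × closes — contains both T and not T.
      branch 2.2 (add not S):
        ○ open, literals {S=F}.
2 branches closed, 4 open.
Each open branch fixes some atoms; the unmentioned ones are free. Counting distinct full assignments: branch {T=T} (P, Q, R, S) contributes 16 new; branch {R=F} (P, Q, S, T) contributes 8 new; branch {P=T, T=T} (Q, R, S) contributes 0 new; branch {S=F} (P, Q, R, T) contributes 4 new. Total: 28.

28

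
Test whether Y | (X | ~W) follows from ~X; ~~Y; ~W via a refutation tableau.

Initial set: {T ~X; T ~~Y; T ~W; F (Y | (X | ~W))}.
T ~~Y: drop double negation, giving T Y.
F (Y | (X | ~W)): α-rule — add F Y, F (X | ~W).
× closes — contains both Y and ~Y.
All 1 branch closes.
Every branch closed, so the premises entail the conclusion.

Yes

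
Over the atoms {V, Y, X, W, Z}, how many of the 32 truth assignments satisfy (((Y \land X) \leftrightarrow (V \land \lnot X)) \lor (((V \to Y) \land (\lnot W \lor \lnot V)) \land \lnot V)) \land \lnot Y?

Initial set: {((((Y \land X) \leftrightarrow (V \land \lnot X)) \lor (((V \to Y) \land (\lnot W \lor \lnot V)) \land \lnot V)) \land \lnot Y)}.
((((Y \land X) \leftrightarrow (V \land \lnot X)) \lor (((V \to Y) \land (\lnot W \lor \lnot V)) \land \lnot V)) \land \lnot Y): α-rule — add (((Y \land X) \leftrightarrow (V \land \lnot X)) \lor (((V \to Y) \land (\lnot W \lor \lnot V)) \land \lnot V)), \lnot Y.
(((Y \land X) \leftrightarrow (V \land \lnot X)) \lor (((V \to Y) \land (\lnot W \lor \lnot V)) \land \lnot V)): β-rule — branch into ((Y \land X) \leftrightarrow (V \land \lnot X))  //  (((V \to Y) \land (\lnot W \lor \lnot V)) \land \lnot V).
  branch 1 (add ((Y \land X) \leftrightarrow (V \land \lnot X))):
    ((Y \land X) \leftrightarrow (V \land \lnot X)): β-rule — branch into (Y \land X), (V \land \lnot X)  //  \lnot (Y \land X), \lnot (V \land \lnot X).
      branch 1.1 (add (Y \land X), (V \land \lnot X)):
        (Y \land X): α-rule — add Y, X.
        × closes — contains both Y and \lnot Y.
      branch 1.2 (add \lnot (Y \land X), \lnot (V \land \lnot X)):
        \lnot (Y \land X): β-rule — branch into \lnot Y  //  \lnot X.
          branch 1.2.1 (add \lnot Y):
            \lnot (V \land \lnot X): β-rule — branch into \lnot V  //  \lnot \lnot X.
              branch 1.2.1.1 (add \lnot V):
                ○ open, literals {V=F, Y=F}.
              branch 1.2.1.2 (add \lnot \lnot X):
                ○ open, literals {X=T, Y=F}.
          branch 1.2.2 (add \lnot X):
            \lnot (V \land \lnot X): β-rule — branch into \lnot V  //  \lnot \lnot X.
              branch 1.2.2.1 (add \lnot V):
                ○ open, literals {V=F, X=F, Y=F}.
              branch 1.2.2.2 (add \lnot \lnot X):
                × closes — contains both X and \lnot X.
  branch 2 (add (((V \to Y) \land (\lnot W \lor \lnot V)) \land \lnot V)):
    (((V \to Y) \land (\lnot W \lor \lnot V)) \land \lnot V): α-rule — add ((V \to Y) \land (\lnot W \lor \lnot V)), \lnot V.
    ((V \to Y) \land (\lnot W \lor \lnot V)): α-rule — add (V \to Y), (\lnot W \lor \lnot V).
    (V \to Y): β-rule — branch into \lnot V  //  Y.
      branch 2.1 (add \lnot V):
        (\lnot W \lor \lnot V): β-rule — branch into \lnot W  //  \lnot V.
          branch 2.1.1 (add \lnot W):
            ○ open, literals {V=F, W=F, Y=F}.
          branch 2.1.2 (add \lnot V):
            ○ open, literals {V=F, Y=F}.
      branch 2.2 (add Y):
        × closes — contains both Y and \lnot Y.
3 branches closed, 5 open.
Each open branch fixes some atoms; the unmentioned ones are free. Counting distinct full assignments: branch {V=F, Y=F} (X, W, Z) contributes 8 new; branch {X=T, Y=F} (V, W, Z) contributes 4 new; branch {V=F, X=F, Y=F} (W, Z) contributes 0 new; branch {V=F, W=F, Y=F} (X, Z) contributes 0 new; branch {V=F, Y=F} (X, W, Z) contributes 0 new. Total: 12.

12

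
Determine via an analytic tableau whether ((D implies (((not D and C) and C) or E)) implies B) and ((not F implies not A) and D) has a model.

Initial set: {T (((D implies (((not D and C) and C) or E)) implies B) and ((not F implies not A) and D))}.
T (((D implies (((not D and C) and C) or E)) implies B) and ((not F implies not A) and D)): α-rule — add T ((D implies (((not D and C) and C) or E)) implies B), T ((not F implies not A) and D).
T ((not F implies not A) and D): α-rule — add T (not F implies not A), T D.
T ((D implies (((not D and C) and C) or E)) implies B): β-rule — branch into F (D implies (((not D and C) and C) or E))  //  T B.
  branch 1 (add F (D implies (((not D and C) and C) or E))):
    F (D implies (((not D and C) and C) or E)): α-rule — add T D, F (((not D and C) and C) or E).
    F (((not D and C) and C) or E): α-rule — add F ((not D and C) and C), F E.
    T (not F implies not A): β-rule — branch into F not F  //  T not A.
      branch 1.1 (add F not F):
        F ((not D and C) and C): β-rule — branch into F (not D and C)  //  F C.
          branch 1.1.1 (add F (not D and C)):
            F (not D and C): β-rule — branch into F not D  //  F C.
              branch 1.1.1.1 (add F not D):
                ○ open, literals {D=true, E=false, F=true}.
              branch 1.1.1.2 (add F C):
                ○ open, literals {C=false, D=true, E=false, F=true}.
          branch 1.1.2 (add F C):
            ○ open, literals {C=false, D=true, E=false, F=true}.
      branch 1.2 (add T not A):
        F ((not D and C) and C): β-rule — branch into F (not D and C)  //  F C.
          branch 1.2.1 (add F (not D and C)):
            F (not D and C): β-rule — branch into F not D  //  F C.
              branch 1.2.1.1 (add F not D):
                ○ open, literals {A=false, D=true, E=false}.
              branch 1.2.1.2 (add F C):
                ○ open, literals {A=false, C=false, D=true, E=false}.
          branch 1.2.2 (add F C):
            ○ open, literals {A=false, C=false, D=true, E=false}.
  branch 2 (add T B):
    T (not F implies not A): β-rule — branch into F not F  //  T not A.
      branch 2.1 (add F not F):
        ○ open, literals {B=true, D=true, F=true}.
      branch 2.2 (add T not A):
        ○ open, literals {A=false, B=true, D=true}.
0 branches closed, 8 open.
An open branch gives a satisfying assignment: D=true, E=false, F=true.

Satisfiable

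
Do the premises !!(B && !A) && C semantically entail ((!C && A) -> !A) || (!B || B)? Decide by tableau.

Initial set: {(!!(B && !A) && C); !(((!C && A) -> !A) || (!B || B))}.
(!!(B && !A) && C): α-rule — add !!(B && !A), C.
!(((!C && A) -> !A) || (!B || B)): α-rule — add !((!C && A) -> !A), !(!B || B).
!!(B && !A): drop double negation, giving (B && !A).
!((!C && A) -> !A): α-rule — add (!C && A), !!A.
!(!B || B): α-rule — add !!B, !B.
× closes — contains both B and !B.
All 1 branch closes.
Every branch closed, so the premises entail the conclusion.

Yes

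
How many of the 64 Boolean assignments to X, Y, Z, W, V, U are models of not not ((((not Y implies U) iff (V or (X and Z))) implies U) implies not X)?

Initial set: {not not ((((not Y implies U) iff (V or (X and Z))) implies U) implies not X)}.
not not ((((not Y implies U) iff (V or (X and Z))) implies U) implies not X): drop double negation, giving ((((not Y implies U) iff (V or (X and Z))) implies U) implies not X).
((((not Y implies U) iff (V or (X and Z))) implies U) implies not X): β-rule — branch into not (((not Y implies U) iff (V or (X and Z))) implies U)  //  not X.
  branch 1 (add not (((not Y implies U) iff (V or (X and Z))) implies U)):
    not (((not Y implies U) iff (V or (X and Z))) implies U): α-rule — add ((not Y implies U) iff (V or (X and Z))), not U.
    ((not Y implies U) iff (V or (X and Z))): β-rule — branch into (not Y implies U), (V or (X and Z))  //  not (not Y implies U), not (V or (X and Z)).
      branch 1.1 (add (not Y implies U), (V or (X and Z))):
        (not Y implies U): β-rule — branch into not not Y  //  U.
          branch 1.1.1 (add not not Y):
            (V or (X and Z)): β-rule — branch into V  //  (X and Z).
              branch 1.1.1.1 (add V):
                ○ open, literals {U=0, V=1, Y=1}.
              branch 1.1.1.2 (add (X and Z)):
                (X and Z): α-rule — add X, Z.
                ○ open, literals {U=0, X=1, Y=1, Z=1}.
          branch 1.1.2 (add U):
            × closes — contains both U and not U.
      branch 1.2 (add not (not Y implies U), not (V or (X and Z))):
        not (not Y implies U): α-rule — add not Y, not U.
        not (V or (X and Z)): α-rule — add not V, not (X and Z).
        not (X and Z): β-rule — branch into not X  //  not Z.
          branch 1.2.1 (add not X):
            ○ open, literals {U=0, V=0, X=0, Y=0}.
          branch 1.2.2 (add not Z):
            ○ open, literals {U=0, V=0, Y=0, Z=0}.
  branch 2 (add not X):
    ○ open, literals {X=0}.
1 branch closed, 5 open.
Each open branch fixes some atoms; the unmentioned ones are free. Counting distinct full assignments: branch {U=0, V=1, Y=1} (X, Z, W) contributes 8 new; branch {U=0, X=1, Y=1, Z=1} (W, V) contributes 2 new; branch {U=0, V=0, X=0, Y=0} (Z, W) contributes 4 new; branch {U=0, V=0, Y=0, Z=0} (X, W) contributes 2 new; branch {X=0} (Y, Z, W, V, U) contributes 24 new. Total: 40.

40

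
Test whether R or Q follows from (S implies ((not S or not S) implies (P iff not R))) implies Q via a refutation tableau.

Initial set: {T ((S implies ((not S or not S) implies (P iff not R))) implies Q); F (R or Q)}.
F (R or Q): α-rule — add F R, F Q.
T ((S implies ((not S or not S) implies (P iff not R))) implies Q): β-rule — branch into F (S implies ((not S or not S) implies (P iff not R)))  //  T Q.
  branch 1 (add F (S implies ((not S or not S) implies (P iff not R)))):
    F (S implies ((not S or not S) implies (P iff not R))): α-rule — add T S, F ((not S or not S) implies (P iff not R)).
    F ((not S or not S) implies (P iff not R)): α-rule — add T (not S or not S), F (P iff not R).
    T (not S or not S): β-rule — branch into T not S  //  T not S.
      branch 1.1 (add T not S):
        × closes — contains both S and not S.
      branch 1.2 (add T not S):
        × closes — contains both S and not S.
  branch 2 (add T Q):
    × closes — contains both Q and not Q.
All 3 branches close.
Every branch closed, so the premises entail the conclusion.

Yes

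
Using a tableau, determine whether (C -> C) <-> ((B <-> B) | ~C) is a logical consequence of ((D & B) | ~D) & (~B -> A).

Initial set: {T (((D & B) | ~D) & (~B -> A)); F ((C -> C) <-> ((B <-> B) | ~C))}.
T (((D & B) | ~D) & (~B -> A)): α-rule — add T ((D & B) | ~D), T (~B -> A).
F ((C -> C) <-> ((B <-> B) | ~C)): β-rule — branch into T (C -> C), F ((B <-> B) | ~C)  //  F (C -> C), T ((B <-> B) | ~C).
  branch 1 (add T (C -> C), F ((B <-> B) | ~C)):
    F ((B <-> B) | ~C): α-rule — add F (B <-> B), F ~C.
    T ((D & B) | ~D): β-rule — branch into T (D & B)  //  T ~D.
      branch 1.1 (add T (D & B)):
        T (D & B): α-rule — add T D, T B.
        T (~B -> A): β-rule — branch into F ~B  //  T A.
          branch 1.1.1 (add F ~B):
            T (C -> C): β-rule — branch into F C  //  T C.
              branch 1.1.1.1 (add F C):
                × closes — contains both C and ~C.
              branch 1.1.1.2 (add T C):
                F (B <-> B): β-rule — branch into T B, F B  //  F B, T B.
                  branch 1.1.1.2.1 (add T B, F B):
                    × closes — contains both B and ~B.
                  branch 1.1.1.2.2 (add F B, T B):
                    × closes — contains both B and ~B.
          branch 1.1.2 (add T A):
            T (C -> C): β-rule — branch into F C  //  T C.
              branch 1.1.2.1 (add F C):
                × closes — contains both C and ~C.
              branch 1.1.2.2 (add T C):
                F (B <-> B): β-rule — branch into T B, F B  //  F B, T B.
                  branch 1.1.2.2.1 (add T B, F B):
                    × closes — contains both B and ~B.
                  branch 1.1.2.2.2 (add F B, T B):
                    × closes — contains both B and ~B.
      branch 1.2 (add T ~D):
        T (~B -> A): β-rule — branch into F ~B  //  T A.
          branch 1.2.1 (add F ~B):
            T (C -> C): β-rule — branch into F C  //  T C.
              branch 1.2.1.1 (add F C):
                × closes — contains both C and ~C.
              branch 1.2.1.2 (add T C):
                F (B <-> B): β-rule — branch into T B, F B  //  F B, T B.
                  branch 1.2.1.2.1 (add T B, F B):
                    × closes — contains both B and ~B.
                  branch 1.2.1.2.2 (add F B, T B):
                    × closes — contains both B and ~B.
          branch 1.2.2 (add T A):
            T (C -> C): β-rule — branch into F C  //  T C.
              branch 1.2.2.1 (add F C):
                × closes — contains both C and ~C.
              branch 1.2.2.2 (add T C):
                F (B <-> B): β-rule — branch into T B, F B  //  F B, T B.
                  branch 1.2.2.2.1 (add T B, F B):
                    × closes — contains both B and ~B.
                  branch 1.2.2.2.2 (add F B, T B):
                    × closes — contains both B and ~B.
  branch 2 (add F (C -> C), T ((B <-> B) | ~C)):
    F (C -> C): α-rule — add T C, F C.
    × closes — contains both C and ~C.
All 13 branches close.
Every branch closed, so the premises entail the conclusion.

Yes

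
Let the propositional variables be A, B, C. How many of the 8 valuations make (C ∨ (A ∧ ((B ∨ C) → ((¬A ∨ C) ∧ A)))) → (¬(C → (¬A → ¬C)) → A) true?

Initial set: {((C ∨ (A ∧ ((B ∨ C) → ((¬A ∨ C) ∧ A)))) → (¬(C → (¬A → ¬C)) → A))}.
((C ∨ (A ∧ ((B ∨ C) → ((¬A ∨ C) ∧ A)))) → (¬(C → (¬A → ¬C)) → A)): β-rule — branch into ¬(C ∨ (A ∧ ((B ∨ C) → ((¬A ∨ C) ∧ A))))  //  (¬(C → (¬A → ¬C)) → A).
  branch 1 (add ¬(C ∨ (A ∧ ((B ∨ C) → ((¬A ∨ C) ∧ A))))):
    ¬(C ∨ (A ∧ ((B ∨ C) → ((¬A ∨ C) ∧ A)))): α-rule — add ¬C, ¬(A ∧ ((B ∨ C) → ((¬A ∨ C) ∧ A))).
    ¬(A ∧ ((B ∨ C) → ((¬A ∨ C) ∧ A))): β-rule — branch into ¬A  //  ¬((B ∨ C) → ((¬A ∨ C) ∧ A)).
      branch 1.1 (add ¬A):
        ○ open, literals {A=F, C=F}.
      branch 1.2 (add ¬((B ∨ C) → ((¬A ∨ C) ∧ A))):
        ¬((B ∨ C) → ((¬A ∨ C) ∧ A)): α-rule — add (B ∨ C), ¬((¬A ∨ C) ∧ A).
        (B ∨ C): β-rule — branch into B  //  C.
          branch 1.2.1 (add B):
            ¬((¬A ∨ C) ∧ A): β-rule — branch into ¬(¬A ∨ C)  //  ¬A.
              branch 1.2.1.1 (add ¬(¬A ∨ C)):
                ¬(¬A ∨ C): α-rule — add ¬¬A, ¬C.
                ○ open, literals {A=T, B=T, C=F}.
              branch 1.2.1.2 (add ¬A):
                ○ open, literals {A=F, B=T, C=F}.
          branch 1.2.2 (add C):
            × closes — contains both C and ¬C.
  branch 2 (add (¬(C → (¬A → ¬C)) → A)):
    (¬(C → (¬A → ¬C)) → A): β-rule — branch into ¬¬(C → (¬A → ¬C))  //  A.
      branch 2.1 (add ¬¬(C → (¬A → ¬C))):
        ¬¬(C → (¬A → ¬C)): β-rule — branch into ¬C  //  (¬A → ¬C).
          branch 2.1.1 (add ¬C):
            ○ open, literals {C=F}.
          branch 2.1.2 (add (¬A → ¬C)):
            (¬A → ¬C): β-rule — branch into ¬¬A  //  ¬C.
              branch 2.1.2.1 (add ¬¬A):
                ○ open, literals {A=T}.
              branch 2.1.2.2 (add ¬C):
                ○ open, literals {C=F}.
      branch 2.2 (add A):
        ○ open, literals {A=T}.
1 branch closed, 7 open.
Each open branch fixes some atoms; the unmentioned ones are free. Counting distinct full assignments: branch {A=F, C=F} (B) contributes 2 new; branch {A=T, B=T, C=F} (none free) contributes 1 new; branch {A=F, B=T, C=F} (none free) contributes 0 new; branch {C=F} (A, B) contributes 1 new; branch {A=T} (B, C) contributes 2 new; branch {C=F} (A, B) contributes 0 new; branch {A=T} (B, C) contributes 0 new. Total: 6.

6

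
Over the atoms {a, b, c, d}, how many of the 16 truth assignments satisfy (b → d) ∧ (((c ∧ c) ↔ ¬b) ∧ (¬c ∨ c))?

6

Initial set: {T ((b → d) ∧ (((c ∧ c) ↔ ¬b) ∧ (¬c ∨ c)))}.
T ((b → d) ∧ (((c ∧ c) ↔ ¬b) ∧ (¬c ∨ c))): α-rule — add T (b → d), T (((c ∧ c) ↔ ¬b) ∧ (¬c ∨ c)).
T (((c ∧ c) ↔ ¬b) ∧ (¬c ∨ c)): α-rule — add T ((c ∧ c) ↔ ¬b), T (¬c ∨ c).
T (b → d): β-rule — branch into F b  //  T d.
  branch 1 (add F b):
    T ((c ∧ c) ↔ ¬b): β-rule — branch into T (c ∧ c), T ¬b  //  F (c ∧ c), F ¬b.
      branch 1.1 (add T (c ∧ c), T ¬b):
        T (c ∧ c): α-rule — add T c, T c.
        T (¬c ∨ c): β-rule — branch into T ¬c  //  T c.
          branch 1.1.1 (add T ¬c):
            × closes — contains both c and ¬c.
          branch 1.1.2 (add T c):
            ○ open, literals {b=F, c=T}.
      branch 1.2 (add F (c ∧ c), F ¬b):
        × closes — contains both b and ¬b.
  branch 2 (add T d):
    T ((c ∧ c) ↔ ¬b): β-rule — branch into T (c ∧ c), T ¬b  //  F (c ∧ c), F ¬b.
      branch 2.1 (add T (c ∧ c), T ¬b):
        T (c ∧ c): α-rule — add T c, T c.
        T (¬c ∨ c): β-rule — branch into T ¬c  //  T c.
          branch 2.1.1 (add T ¬c):
            × closes — contains both c and ¬c.
          branch 2.1.2 (add T c):
            ○ open, literals {b=F, c=T, d=T}.
      branch 2.2 (add F (c ∧ c), F ¬b):
        T (¬c ∨ c): β-rule — branch into T ¬c  //  T c.
          branch 2.2.1 (add T ¬c):
            F (c ∧ c): β-rule — branch into F c  //  F c.
              branch 2.2.1.1 (add F c):
                ○ open, literals {b=T, c=F, d=T}.
              branch 2.2.1.2 (add F c):
                ○ open, literals {b=T, c=F, d=T}.
          branch 2.2.2 (add T c):
            F (c ∧ c): β-rule — branch into F c  //  F c.
              branch 2.2.2.1 (add F c):
                × closes — contains both c and ¬c.
              branch 2.2.2.2 (add F c):
                × closes — contains both c and ¬c.
5 branches closed, 4 open.
Each open branch fixes some atoms; the unmentioned ones are free. Counting distinct full assignments: branch {b=F, c=T} (a, d) contributes 4 new; branch {b=F, c=T, d=T} (a) contributes 0 new; branch {b=T, c=F, d=T} (a) contributes 2 new; branch {b=T, c=F, d=T} (a) contributes 0 new. Total: 6.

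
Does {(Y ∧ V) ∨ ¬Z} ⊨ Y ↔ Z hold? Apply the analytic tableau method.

No

Initial set: {((Y ∧ V) ∨ ¬Z); ¬(Y ↔ Z)}.
((Y ∧ V) ∨ ¬Z): β-rule — branch into (Y ∧ V)  //  ¬Z.
  branch 1 (add (Y ∧ V)):
    (Y ∧ V): α-rule — add Y, V.
    ¬(Y ↔ Z): β-rule — branch into Y, ¬Z  //  ¬Y, Z.
      branch 1.1 (add Y, ¬Z):
        ○ open, literals {V=T, Y=T, Z=F}.
      branch 1.2 (add ¬Y, Z):
        × closes — contains both Y and ¬Y.
  branch 2 (add ¬Z):
    ¬(Y ↔ Z): β-rule — branch into Y, ¬Z  //  ¬Y, Z.
      branch 2.1 (add Y, ¬Z):
        ○ open, literals {Y=T, Z=F}.
      branch 2.2 (add ¬Y, Z):
        × closes — contains both Z and ¬Z.
2 branches closed, 2 open.
An open branch gives a countermodel: V=T, Y=T, Z=F (unmentioned atoms arbitrary); the premises hold there but the conclusion fails.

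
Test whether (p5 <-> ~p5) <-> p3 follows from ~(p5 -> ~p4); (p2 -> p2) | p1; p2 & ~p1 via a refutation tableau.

No

Initial set: {T ~(p5 -> ~p4); T ((p2 -> p2) | p1); T (p2 & ~p1); F ((p5 <-> ~p5) <-> p3)}.
T ~(p5 -> ~p4): α-rule — add T p5, F ~p4.
T (p2 & ~p1): α-rule — add T p2, T ~p1.
T ((p2 -> p2) | p1): β-rule — branch into T (p2 -> p2)  //  T p1.
  branch 1 (add T (p2 -> p2)):
    F ((p5 <-> ~p5) <-> p3): β-rule — branch into T (p5 <-> ~p5), F p3  //  F (p5 <-> ~p5), T p3.
      branch 1.1 (add T (p5 <-> ~p5), F p3):
        T (p2 -> p2): β-rule — branch into F p2  //  T p2.
          branch 1.1.1 (add F p2):
            × closes — contains both p2 and ~p2.
          branch 1.1.2 (add T p2):
            T (p5 <-> ~p5): β-rule — branch into T p5, T ~p5  //  F p5, F ~p5.
              branch 1.1.2.1 (add T p5, T ~p5):
                × closes — contains both p5 and ~p5.
              branch 1.1.2.2 (add F p5, F ~p5):
                × closes — contains both p5 and ~p5.
      branch 1.2 (add F (p5 <-> ~p5), T p3):
        T (p2 -> p2): β-rule — branch into F p2  //  T p2.
          branch 1.2.1 (add F p2):
            × closes — contains both p2 and ~p2.
          branch 1.2.2 (add T p2):
            F (p5 <-> ~p5): β-rule — branch into T p5, F ~p5  //  F p5, T ~p5.
              branch 1.2.2.1 (add T p5, F ~p5):
                ○ open, literals {p1=0, p2=1, p3=1, p4=1, p5=1}.
              branch 1.2.2.2 (add F p5, T ~p5):
                × closes — contains both p5 and ~p5.
  branch 2 (add T p1):
    × closes — contains both p1 and ~p1.
6 branches closed, 1 open.
An open branch gives a countermodel: p1=0, p2=1, p3=1, p4=1, p5=1 (unmentioned atoms arbitrary); the premises hold there but the conclusion fails.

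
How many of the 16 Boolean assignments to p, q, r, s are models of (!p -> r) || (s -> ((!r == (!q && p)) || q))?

Initial set: {((!p -> r) || (s -> ((!r == (!q && p)) || q)))}.
((!p -> r) || (s -> ((!r == (!q && p)) || q))): β-rule — branch into (!p -> r)  //  (s -> ((!r == (!q && p)) || q)).
  branch 1 (add (!p -> r)):
    (!p -> r): β-rule — branch into !!p  //  r.
      branch 1.1 (add !!p):
        ○ open, literals {p=1}.
      branch 1.2 (add r):
        ○ open, literals {r=1}.
  branch 2 (add (s -> ((!r == (!q && p)) || q))):
    (s -> ((!r == (!q && p)) || q)): β-rule — branch into !s  //  ((!r == (!q && p)) || q).
      branch 2.1 (add !s):
        ○ open, literals {s=0}.
      branch 2.2 (add ((!r == (!q && p)) || q)):
        ((!r == (!q && p)) || q): β-rule — branch into (!r == (!q && p))  //  q.
          branch 2.2.1 (add (!r == (!q && p))):
            (!r == (!q && p)): β-rule — branch into !r, (!q && p)  //  !!r, !(!q && p).
              branch 2.2.1.1 (add !r, (!q && p)):
                (!q && p): α-rule — add !q, p.
                ○ open, literals {p=1, q=0, r=0}.
              branch 2.2.1.2 (add !!r, !(!q && p)):
                !(!q && p): β-rule — branch into !!q  //  !p.
                  branch 2.2.1.2.1 (add !!q):
                    ○ open, literals {q=1, r=1}.
                  branch 2.2.1.2.2 (add !p):
                    ○ open, literals {p=0, r=1}.
          branch 2.2.2 (add q):
            ○ open, literals {q=1}.
0 branches closed, 7 open.
Each open branch fixes some atoms; the unmentioned ones are free. Counting distinct full assignments: branch {p=1} (q, r, s) contributes 8 new; branch {r=1} (p, q, s) contributes 4 new; branch {s=0} (p, q, r) contributes 2 new; branch {p=1, q=0, r=0} (s) contributes 0 new; branch {q=1, r=1} (p, s) contributes 0 new; branch {p=0, r=1} (q, s) contributes 0 new; branch {q=1} (p, r, s) contributes 1 new. Total: 15.

15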